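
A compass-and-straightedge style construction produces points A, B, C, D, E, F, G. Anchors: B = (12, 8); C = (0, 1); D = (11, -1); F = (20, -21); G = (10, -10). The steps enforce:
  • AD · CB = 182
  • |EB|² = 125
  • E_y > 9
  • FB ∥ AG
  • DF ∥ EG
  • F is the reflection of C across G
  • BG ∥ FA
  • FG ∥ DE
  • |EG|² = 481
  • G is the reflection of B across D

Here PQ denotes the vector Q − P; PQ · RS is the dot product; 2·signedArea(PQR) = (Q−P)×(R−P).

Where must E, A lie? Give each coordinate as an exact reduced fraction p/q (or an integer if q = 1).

1. E_x = 1  [DF ∥ EG ∩ FG ∥ DE]
2. E_y = 10  [DF ∥ EG ∩ FG ∥ DE]
   → E = (1, 10)
3. A_x = 18  [FB ∥ AG ∩ BG ∥ FA]
4. A_y = -39  [FB ∥ AG ∩ BG ∥ FA]
   → A = (18, -39)

A = (18, -39)
E = (1, 10)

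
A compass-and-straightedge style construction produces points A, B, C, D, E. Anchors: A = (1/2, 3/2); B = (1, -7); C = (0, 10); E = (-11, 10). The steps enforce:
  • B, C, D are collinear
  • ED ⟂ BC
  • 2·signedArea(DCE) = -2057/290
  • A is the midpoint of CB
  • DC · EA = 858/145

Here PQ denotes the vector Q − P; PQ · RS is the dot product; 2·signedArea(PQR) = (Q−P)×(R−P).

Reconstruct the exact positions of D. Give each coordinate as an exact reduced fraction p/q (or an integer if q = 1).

1. D_x = -11/290  [B, C, D are collinear ∩ ED ⟂ BC]
2. D_y = 3087/290  [B, C, D are collinear ∩ ED ⟂ BC]
   → D = (-11/290, 3087/290)

D = (-11/290, 3087/290)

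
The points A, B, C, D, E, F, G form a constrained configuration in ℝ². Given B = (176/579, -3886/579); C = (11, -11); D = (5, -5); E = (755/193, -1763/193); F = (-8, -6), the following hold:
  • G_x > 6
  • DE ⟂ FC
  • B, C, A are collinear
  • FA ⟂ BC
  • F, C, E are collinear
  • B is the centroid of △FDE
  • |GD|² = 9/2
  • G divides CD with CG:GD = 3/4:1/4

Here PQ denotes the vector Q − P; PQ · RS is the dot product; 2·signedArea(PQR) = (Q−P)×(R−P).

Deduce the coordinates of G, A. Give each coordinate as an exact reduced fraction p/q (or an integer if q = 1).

A = (-818378/115333, -431892/115333)
G = (13/2, -13/2)

1. G_x = 13/2  [G divides CD with CG:GD = 3/4:1/4]
2. G_y = -13/2  [G divides CD with CG:GD = 3/4:1/4]
   → G = (13/2, -13/2)
3. A_x = -818378/115333  [B, C, A are collinear ∩ FA ⟂ BC]
4. A_y = -431892/115333  [B, C, A are collinear ∩ FA ⟂ BC]
   → A = (-818378/115333, -431892/115333)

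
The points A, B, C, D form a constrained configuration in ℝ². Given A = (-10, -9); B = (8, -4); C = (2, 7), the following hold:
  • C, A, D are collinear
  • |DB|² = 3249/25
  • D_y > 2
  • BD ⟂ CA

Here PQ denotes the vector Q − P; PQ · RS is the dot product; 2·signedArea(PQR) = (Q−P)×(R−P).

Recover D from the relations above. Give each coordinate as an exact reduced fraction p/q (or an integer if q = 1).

D = (-28/25, 71/25)

1. D_x = -28/25  [C, A, D are collinear ∩ BD ⟂ CA]
2. D_y = 71/25  [C, A, D are collinear ∩ BD ⟂ CA]
   → D = (-28/25, 71/25)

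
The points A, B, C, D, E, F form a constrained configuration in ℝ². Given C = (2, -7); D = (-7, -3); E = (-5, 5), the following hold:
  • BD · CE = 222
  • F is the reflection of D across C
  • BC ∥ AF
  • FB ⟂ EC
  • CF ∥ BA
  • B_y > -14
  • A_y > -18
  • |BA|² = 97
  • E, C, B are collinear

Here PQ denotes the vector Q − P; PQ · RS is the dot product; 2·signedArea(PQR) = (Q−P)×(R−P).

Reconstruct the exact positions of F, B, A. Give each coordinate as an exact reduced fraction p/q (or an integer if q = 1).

1. F_x = 11  [F is the reflection of D across C]
2. F_y = -11  [F is the reflection of D across C]
   → F = (11, -11)
3. B_x = 1163/193  [E, C, B are collinear ∩ FB ⟂ EC]
4. B_y = -2683/193  [E, C, B are collinear ∩ FB ⟂ EC]
   → B = (1163/193, -2683/193)
5. A_x = 2900/193  [BC ∥ AF ∩ CF ∥ BA]
6. A_y = -3455/193  [BC ∥ AF ∩ CF ∥ BA]
   → A = (2900/193, -3455/193)

A = (2900/193, -3455/193)
B = (1163/193, -2683/193)
F = (11, -11)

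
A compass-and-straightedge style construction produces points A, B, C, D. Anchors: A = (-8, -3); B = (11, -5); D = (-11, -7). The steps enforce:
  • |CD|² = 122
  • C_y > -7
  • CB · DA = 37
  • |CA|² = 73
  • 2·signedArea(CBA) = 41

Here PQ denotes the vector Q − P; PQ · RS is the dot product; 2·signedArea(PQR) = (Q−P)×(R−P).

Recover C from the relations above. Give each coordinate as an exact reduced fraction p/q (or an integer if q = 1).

C = (0, -6)

1. C_x = 0  [2·signedArea(CBA) = 41 ∩ CB · DA = 37]
2. C_y = -6  [2·signedArea(CBA) = 41 ∩ CB · DA = 37]
   → C = (0, -6)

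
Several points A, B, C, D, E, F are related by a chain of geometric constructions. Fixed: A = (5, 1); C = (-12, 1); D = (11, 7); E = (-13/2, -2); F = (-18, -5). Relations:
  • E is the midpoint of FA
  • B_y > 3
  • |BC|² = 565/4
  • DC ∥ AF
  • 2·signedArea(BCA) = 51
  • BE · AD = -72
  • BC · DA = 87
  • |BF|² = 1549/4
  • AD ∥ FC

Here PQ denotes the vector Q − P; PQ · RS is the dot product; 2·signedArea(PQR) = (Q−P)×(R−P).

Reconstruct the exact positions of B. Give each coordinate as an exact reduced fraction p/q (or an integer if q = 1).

B = (-1/2, 4)

1. B_x = -1/2  [2·signedArea(BCA) = 51 ∩ BE · AD = -72]
2. B_y = 4  [2·signedArea(BCA) = 51 ∩ BE · AD = -72]
   → B = (-1/2, 4)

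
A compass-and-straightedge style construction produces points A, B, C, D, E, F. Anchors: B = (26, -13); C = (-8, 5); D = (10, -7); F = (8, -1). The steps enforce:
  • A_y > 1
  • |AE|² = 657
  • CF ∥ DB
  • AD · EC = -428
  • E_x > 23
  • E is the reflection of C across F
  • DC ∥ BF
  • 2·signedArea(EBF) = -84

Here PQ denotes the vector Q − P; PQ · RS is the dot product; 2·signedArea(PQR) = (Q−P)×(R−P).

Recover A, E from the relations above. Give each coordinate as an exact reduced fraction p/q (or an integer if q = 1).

1. E_x = 24  [E is the reflection of C across F]
2. E_y = -7  [E is the reflection of C across F]
   → E = (24, -7)
3. A_x = 0  [line 32·x + -12·y + 24 = 0 ∩ |AE|² = 657]
4. A_y = 2  [line 32·x + -12·y + 24 = 0 ∩ |AE|² = 657]
   → A = (0, 2)

A = (0, 2)
E = (24, -7)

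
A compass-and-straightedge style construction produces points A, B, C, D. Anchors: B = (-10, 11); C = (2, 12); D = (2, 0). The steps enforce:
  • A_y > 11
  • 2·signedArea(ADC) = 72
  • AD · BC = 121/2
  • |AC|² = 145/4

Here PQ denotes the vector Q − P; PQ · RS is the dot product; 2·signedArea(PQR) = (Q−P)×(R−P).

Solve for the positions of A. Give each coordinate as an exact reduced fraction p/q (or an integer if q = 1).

A = (-4, 23/2)

1. A_x = -4  [AD · BC = 121/2 ∩ 2·signedArea(ADC) = 72]
2. A_y = 23/2  [AD · BC = 121/2 ∩ 2·signedArea(ADC) = 72]
   → A = (-4, 23/2)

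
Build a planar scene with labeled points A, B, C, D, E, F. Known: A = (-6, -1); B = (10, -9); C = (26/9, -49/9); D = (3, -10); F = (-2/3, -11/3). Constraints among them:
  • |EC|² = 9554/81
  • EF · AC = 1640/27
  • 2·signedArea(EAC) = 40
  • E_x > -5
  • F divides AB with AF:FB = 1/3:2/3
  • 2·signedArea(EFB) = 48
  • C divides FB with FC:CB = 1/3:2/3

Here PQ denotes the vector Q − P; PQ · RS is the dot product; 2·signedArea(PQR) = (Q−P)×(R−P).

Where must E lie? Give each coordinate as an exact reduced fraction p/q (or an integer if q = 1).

E = (-13/3, 8/3)

1. E_x = -13/3  [2·signedArea(EAC) = 40 ∩ EF · AC = 1640/27]
2. E_y = 8/3  [2·signedArea(EAC) = 40 ∩ EF · AC = 1640/27]
   → E = (-13/3, 8/3)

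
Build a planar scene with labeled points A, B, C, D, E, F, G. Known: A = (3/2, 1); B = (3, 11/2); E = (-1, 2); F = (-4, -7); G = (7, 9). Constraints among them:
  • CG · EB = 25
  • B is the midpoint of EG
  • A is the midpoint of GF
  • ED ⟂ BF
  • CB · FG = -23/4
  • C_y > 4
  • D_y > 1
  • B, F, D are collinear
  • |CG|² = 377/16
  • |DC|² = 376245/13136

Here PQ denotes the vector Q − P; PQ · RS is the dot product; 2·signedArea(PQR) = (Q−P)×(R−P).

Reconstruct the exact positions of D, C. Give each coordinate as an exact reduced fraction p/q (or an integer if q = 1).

C = (17/4, 5)
D = (454/821, 928/821)

1. D_x = 454/821  [B, F, D are collinear ∩ ED ⟂ BF]
2. D_y = 928/821  [B, F, D are collinear ∩ ED ⟂ BF]
   → D = (454/821, 928/821)
3. C_x = 17/4  [CB · FG = -23/4 ∩ CG · EB = 25]
4. C_y = 5  [CB · FG = -23/4 ∩ CG · EB = 25]
   → C = (17/4, 5)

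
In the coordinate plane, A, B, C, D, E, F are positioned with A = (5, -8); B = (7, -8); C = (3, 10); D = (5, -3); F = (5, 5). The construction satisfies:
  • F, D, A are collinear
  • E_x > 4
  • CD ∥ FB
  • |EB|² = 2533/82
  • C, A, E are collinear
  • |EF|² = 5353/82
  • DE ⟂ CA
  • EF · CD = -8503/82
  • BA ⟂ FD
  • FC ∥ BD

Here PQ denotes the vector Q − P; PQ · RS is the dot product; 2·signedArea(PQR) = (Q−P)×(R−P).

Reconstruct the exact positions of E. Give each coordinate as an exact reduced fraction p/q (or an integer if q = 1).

1. E_x = 365/82  [C, A, E are collinear ∩ DE ⟂ CA]
2. E_y = -251/82  [C, A, E are collinear ∩ DE ⟂ CA]
   → E = (365/82, -251/82)

E = (365/82, -251/82)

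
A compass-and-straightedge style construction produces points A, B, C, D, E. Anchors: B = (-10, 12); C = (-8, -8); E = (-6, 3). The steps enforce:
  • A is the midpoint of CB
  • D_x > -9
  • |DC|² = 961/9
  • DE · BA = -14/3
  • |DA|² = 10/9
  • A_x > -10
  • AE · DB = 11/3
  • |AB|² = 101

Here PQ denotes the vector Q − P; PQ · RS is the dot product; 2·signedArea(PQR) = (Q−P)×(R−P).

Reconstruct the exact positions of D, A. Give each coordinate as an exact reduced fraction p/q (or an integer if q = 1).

A = (-9, 2)
D = (-8, 7/3)

1. A_x = -9  [A is the midpoint of CB]
2. A_y = 2  [A is the midpoint of CB]
   → A = (-9, 2)
3. D_x = -8  [DE · BA = -14/3 ∩ AE · DB = 11/3]
4. D_y = 7/3  [DE · BA = -14/3 ∩ AE · DB = 11/3]
   → D = (-8, 7/3)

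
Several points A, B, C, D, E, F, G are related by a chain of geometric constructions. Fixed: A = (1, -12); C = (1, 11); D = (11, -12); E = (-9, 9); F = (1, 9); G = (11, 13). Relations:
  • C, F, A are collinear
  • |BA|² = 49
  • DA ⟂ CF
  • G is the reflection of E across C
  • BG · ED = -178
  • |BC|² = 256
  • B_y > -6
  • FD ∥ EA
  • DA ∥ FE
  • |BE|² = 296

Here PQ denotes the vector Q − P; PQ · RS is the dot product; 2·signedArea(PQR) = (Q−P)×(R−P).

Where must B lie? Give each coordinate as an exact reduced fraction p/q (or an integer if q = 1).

B = (1, -5)

1. B_x = 1  [line -20·x + 21·y + 125 = 0 ∩ |BA|² = 49]
2. B_y = -5  [line -20·x + 21·y + 125 = 0 ∩ |BA|² = 49]
   → B = (1, -5)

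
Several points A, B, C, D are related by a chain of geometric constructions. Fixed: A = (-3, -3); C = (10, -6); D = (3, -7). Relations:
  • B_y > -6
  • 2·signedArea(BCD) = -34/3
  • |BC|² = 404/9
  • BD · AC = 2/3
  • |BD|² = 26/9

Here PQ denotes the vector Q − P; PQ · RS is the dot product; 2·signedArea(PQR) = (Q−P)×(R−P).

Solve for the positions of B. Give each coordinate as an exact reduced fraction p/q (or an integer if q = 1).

1. B_x = 10/3  [BD · AC = 2/3 ∩ 2·signedArea(BCD) = -34/3]
2. B_y = -16/3  [BD · AC = 2/3 ∩ 2·signedArea(BCD) = -34/3]
   → B = (10/3, -16/3)

B = (10/3, -16/3)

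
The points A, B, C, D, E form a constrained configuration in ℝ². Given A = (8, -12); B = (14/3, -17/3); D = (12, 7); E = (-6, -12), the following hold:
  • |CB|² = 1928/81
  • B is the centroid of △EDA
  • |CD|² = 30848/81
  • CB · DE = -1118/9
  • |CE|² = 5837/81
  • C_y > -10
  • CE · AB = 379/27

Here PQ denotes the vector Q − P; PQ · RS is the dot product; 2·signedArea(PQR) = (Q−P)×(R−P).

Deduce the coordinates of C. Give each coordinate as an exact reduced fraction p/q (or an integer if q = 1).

1. C_x = 20/9  [CB · DE = -1118/9 ∩ CE · AB = 379/27]
2. C_y = -89/9  [CB · DE = -1118/9 ∩ CE · AB = 379/27]
   → C = (20/9, -89/9)

C = (20/9, -89/9)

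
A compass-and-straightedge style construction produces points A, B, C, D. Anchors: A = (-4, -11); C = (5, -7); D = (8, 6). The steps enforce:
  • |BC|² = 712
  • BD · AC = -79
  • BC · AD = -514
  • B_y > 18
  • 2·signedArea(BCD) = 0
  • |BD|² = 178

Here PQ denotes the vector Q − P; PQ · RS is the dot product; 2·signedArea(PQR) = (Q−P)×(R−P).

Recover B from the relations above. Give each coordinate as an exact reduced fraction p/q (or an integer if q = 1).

B = (11, 19)

1. B_x = 11  [2·signedArea(BCD) = 0 ∩ BD · AC = -79]
2. B_y = 19  [2·signedArea(BCD) = 0 ∩ BD · AC = -79]
   → B = (11, 19)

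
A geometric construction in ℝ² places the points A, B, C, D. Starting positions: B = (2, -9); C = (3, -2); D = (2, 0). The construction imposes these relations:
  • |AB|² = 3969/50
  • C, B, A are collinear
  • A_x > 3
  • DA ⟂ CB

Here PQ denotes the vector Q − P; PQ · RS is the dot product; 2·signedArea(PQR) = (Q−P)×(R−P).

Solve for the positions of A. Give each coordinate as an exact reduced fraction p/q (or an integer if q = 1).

1. A_x = 163/50  [C, B, A are collinear ∩ DA ⟂ CB]
2. A_y = -9/50  [C, B, A are collinear ∩ DA ⟂ CB]
   → A = (163/50, -9/50)

A = (163/50, -9/50)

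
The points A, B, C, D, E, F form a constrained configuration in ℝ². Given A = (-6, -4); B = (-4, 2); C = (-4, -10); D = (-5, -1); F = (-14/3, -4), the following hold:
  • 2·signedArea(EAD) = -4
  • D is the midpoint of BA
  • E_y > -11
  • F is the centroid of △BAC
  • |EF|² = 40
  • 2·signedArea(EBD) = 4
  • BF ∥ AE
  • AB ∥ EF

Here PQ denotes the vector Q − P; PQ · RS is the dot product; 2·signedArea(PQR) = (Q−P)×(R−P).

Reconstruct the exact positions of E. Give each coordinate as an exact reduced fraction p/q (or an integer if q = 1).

1. E_x = -20/3  [AB ∥ EF ∩ BF ∥ AE]
2. E_y = -10  [AB ∥ EF ∩ BF ∥ AE]
   → E = (-20/3, -10)

E = (-20/3, -10)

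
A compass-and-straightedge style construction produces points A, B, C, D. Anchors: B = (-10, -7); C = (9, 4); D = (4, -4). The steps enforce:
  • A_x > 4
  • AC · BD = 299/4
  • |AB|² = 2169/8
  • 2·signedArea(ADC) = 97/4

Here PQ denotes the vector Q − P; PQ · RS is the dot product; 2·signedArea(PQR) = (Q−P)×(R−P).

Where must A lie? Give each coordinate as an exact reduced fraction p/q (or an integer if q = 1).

A = (17/4, 5/4)

1. A_x = 17/4  [AC · BD = 299/4 ∩ 2·signedArea(ADC) = 97/4]
2. A_y = 5/4  [AC · BD = 299/4 ∩ 2·signedArea(ADC) = 97/4]
   → A = (17/4, 5/4)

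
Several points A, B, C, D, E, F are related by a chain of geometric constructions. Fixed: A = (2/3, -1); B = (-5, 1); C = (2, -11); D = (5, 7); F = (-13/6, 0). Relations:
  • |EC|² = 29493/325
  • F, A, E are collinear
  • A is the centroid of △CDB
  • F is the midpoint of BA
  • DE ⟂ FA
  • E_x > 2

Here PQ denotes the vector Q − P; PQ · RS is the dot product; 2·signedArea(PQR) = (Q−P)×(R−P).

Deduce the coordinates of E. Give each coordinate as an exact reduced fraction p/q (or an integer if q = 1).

1. E_x = 653/325  [F, A, E are collinear ∩ DE ⟂ FA]
2. E_y = -479/325  [F, A, E are collinear ∩ DE ⟂ FA]
   → E = (653/325, -479/325)

E = (653/325, -479/325)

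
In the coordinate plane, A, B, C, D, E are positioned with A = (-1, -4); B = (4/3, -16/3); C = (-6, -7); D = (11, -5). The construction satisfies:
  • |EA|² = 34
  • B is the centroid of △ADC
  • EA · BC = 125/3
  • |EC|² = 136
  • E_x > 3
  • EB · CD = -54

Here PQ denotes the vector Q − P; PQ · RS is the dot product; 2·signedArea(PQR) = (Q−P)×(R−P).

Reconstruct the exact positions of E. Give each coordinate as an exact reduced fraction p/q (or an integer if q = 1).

1. E_x = 4  [EA · BC = 125/3 ∩ EB · CD = -54]
2. E_y = -1  [EA · BC = 125/3 ∩ EB · CD = -54]
   → E = (4, -1)

E = (4, -1)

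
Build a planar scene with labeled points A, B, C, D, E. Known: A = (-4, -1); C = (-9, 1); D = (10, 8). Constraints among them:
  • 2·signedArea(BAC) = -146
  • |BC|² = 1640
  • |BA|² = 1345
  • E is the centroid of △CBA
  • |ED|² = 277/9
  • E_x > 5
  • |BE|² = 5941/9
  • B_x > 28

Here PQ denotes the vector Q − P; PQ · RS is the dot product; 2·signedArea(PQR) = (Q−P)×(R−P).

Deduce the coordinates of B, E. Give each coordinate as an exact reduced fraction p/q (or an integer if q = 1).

1. B_x = 29  [line -2·x + -5·y + 133 = 0 ∩ |BA|² = 1345]
2. B_y = 15  [line -2·x + -5·y + 133 = 0 ∩ |BA|² = 1345]
   → B = (29, 15)
3. E_x = 16/3  [E is the centroid of △CBA]
4. E_y = 5  [E is the centroid of △CBA]
   → E = (16/3, 5)

B = (29, 15)
E = (16/3, 5)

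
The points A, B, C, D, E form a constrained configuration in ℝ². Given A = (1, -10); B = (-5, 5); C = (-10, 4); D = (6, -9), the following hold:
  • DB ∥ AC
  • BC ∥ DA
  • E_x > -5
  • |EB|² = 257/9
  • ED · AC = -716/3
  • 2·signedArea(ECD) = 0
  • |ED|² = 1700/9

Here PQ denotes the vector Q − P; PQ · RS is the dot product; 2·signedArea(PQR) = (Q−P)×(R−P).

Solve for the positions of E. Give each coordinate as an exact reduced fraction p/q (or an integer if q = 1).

1. E_x = -14/3  [2·signedArea(ECD) = 0 ∩ ED · AC = -716/3]
2. E_y = -1/3  [2·signedArea(ECD) = 0 ∩ ED · AC = -716/3]
   → E = (-14/3, -1/3)

E = (-14/3, -1/3)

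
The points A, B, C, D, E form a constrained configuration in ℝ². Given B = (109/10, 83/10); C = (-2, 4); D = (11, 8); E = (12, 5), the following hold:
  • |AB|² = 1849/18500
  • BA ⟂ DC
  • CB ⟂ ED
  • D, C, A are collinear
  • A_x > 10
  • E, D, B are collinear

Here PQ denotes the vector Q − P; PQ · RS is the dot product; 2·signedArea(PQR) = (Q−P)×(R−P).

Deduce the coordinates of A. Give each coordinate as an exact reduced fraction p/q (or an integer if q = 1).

1. A_x = 20337/1850  [D, C, A are collinear ∩ BA ⟂ DC]
2. A_y = 7398/925  [D, C, A are collinear ∩ BA ⟂ DC]
   → A = (20337/1850, 7398/925)

A = (20337/1850, 7398/925)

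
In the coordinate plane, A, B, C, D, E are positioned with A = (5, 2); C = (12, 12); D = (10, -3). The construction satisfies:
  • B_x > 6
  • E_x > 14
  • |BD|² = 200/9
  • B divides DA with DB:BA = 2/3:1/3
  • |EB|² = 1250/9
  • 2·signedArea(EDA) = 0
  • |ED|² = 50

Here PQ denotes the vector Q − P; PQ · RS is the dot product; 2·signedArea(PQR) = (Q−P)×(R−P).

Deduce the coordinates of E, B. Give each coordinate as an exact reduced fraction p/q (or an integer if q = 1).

B = (20/3, 1/3)
E = (15, -8)

1. E_x = 15  [line -5·x + -5·y + 35 = 0 ∩ |ED|² = 50]
2. E_y = -8  [line -5·x + -5·y + 35 = 0 ∩ |ED|² = 50]
   → E = (15, -8)
3. B_x = 20/3  [B divides DA with DB:BA = 2/3:1/3]
4. B_y = 1/3  [B divides DA with DB:BA = 2/3:1/3]
   → B = (20/3, 1/3)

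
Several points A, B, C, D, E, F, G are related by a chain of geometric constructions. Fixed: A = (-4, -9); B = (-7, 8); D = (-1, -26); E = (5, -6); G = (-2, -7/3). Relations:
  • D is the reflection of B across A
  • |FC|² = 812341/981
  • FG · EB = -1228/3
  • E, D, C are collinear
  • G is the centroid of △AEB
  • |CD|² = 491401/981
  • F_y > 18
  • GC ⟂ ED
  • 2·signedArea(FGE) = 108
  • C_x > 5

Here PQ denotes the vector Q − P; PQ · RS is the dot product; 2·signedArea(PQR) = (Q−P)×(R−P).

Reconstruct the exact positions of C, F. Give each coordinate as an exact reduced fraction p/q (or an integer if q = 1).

C = (592/109, -1492/327)
F = (-12, 55/3)

1. C_x = 592/109  [E, D, C are collinear ∩ GC ⟂ ED]
2. C_y = -1492/327  [E, D, C are collinear ∩ GC ⟂ ED]
   → C = (592/109, -1492/327)
3. F_x = -12  [2·signedArea(FGE) = 108 ∩ FG · EB = -1228/3]
4. F_y = 55/3  [2·signedArea(FGE) = 108 ∩ FG · EB = -1228/3]
   → F = (-12, 55/3)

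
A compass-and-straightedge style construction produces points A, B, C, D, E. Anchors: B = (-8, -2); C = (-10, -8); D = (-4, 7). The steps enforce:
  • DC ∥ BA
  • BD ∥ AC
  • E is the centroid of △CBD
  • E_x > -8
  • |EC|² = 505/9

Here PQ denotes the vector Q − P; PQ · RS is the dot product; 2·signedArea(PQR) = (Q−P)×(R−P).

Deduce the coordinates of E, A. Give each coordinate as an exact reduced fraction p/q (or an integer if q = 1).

A = (-14, -17)
E = (-22/3, -1)

1. E_x = -22/3  [E is the centroid of △CBD]
2. E_y = -1  [E is the centroid of △CBD]
   → E = (-22/3, -1)
3. A_x = -14  [BD ∥ AC ∩ DC ∥ BA]
4. A_y = -17  [BD ∥ AC ∩ DC ∥ BA]
   → A = (-14, -17)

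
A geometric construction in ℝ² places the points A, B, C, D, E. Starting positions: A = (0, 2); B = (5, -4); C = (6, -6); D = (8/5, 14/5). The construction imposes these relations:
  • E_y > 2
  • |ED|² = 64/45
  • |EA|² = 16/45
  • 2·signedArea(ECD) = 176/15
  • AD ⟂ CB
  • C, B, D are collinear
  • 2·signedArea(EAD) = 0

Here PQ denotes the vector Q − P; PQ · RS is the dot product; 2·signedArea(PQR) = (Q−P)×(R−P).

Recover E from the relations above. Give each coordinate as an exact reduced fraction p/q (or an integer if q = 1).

E = (8/15, 34/15)

1. E_x = 8/15  [2·signedArea(EAD) = 0 ∩ 2·signedArea(ECD) = 176/15]
2. E_y = 34/15  [2·signedArea(EAD) = 0 ∩ 2·signedArea(ECD) = 176/15]
   → E = (8/15, 34/15)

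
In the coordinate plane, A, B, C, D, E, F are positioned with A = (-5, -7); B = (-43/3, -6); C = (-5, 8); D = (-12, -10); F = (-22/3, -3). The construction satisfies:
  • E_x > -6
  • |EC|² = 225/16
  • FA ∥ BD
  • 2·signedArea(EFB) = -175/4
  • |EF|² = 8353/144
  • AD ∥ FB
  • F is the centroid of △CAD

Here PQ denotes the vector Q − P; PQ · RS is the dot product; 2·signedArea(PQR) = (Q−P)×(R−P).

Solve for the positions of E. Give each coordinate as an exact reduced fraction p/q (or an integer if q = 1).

E = (-5, 17/4)

1. E_x = -5  [line 3·x + -7·y + 179/4 = 0 ∩ |EF|² = 8353/144]
2. E_y = 17/4  [line 3·x + -7·y + 179/4 = 0 ∩ |EF|² = 8353/144]
   → E = (-5, 17/4)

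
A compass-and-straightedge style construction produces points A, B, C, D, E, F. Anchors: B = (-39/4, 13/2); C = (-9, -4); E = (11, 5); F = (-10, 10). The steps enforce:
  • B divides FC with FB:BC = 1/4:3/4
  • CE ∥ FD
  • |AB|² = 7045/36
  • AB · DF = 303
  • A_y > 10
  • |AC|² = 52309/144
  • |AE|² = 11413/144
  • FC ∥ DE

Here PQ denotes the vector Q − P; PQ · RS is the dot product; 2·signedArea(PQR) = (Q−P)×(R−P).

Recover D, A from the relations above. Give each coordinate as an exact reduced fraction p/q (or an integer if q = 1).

A = (15/4, 61/6)
D = (10, 19)

1. D_x = 10  [FC ∥ DE ∩ CE ∥ FD]
2. D_y = 19  [FC ∥ DE ∩ CE ∥ FD]
   → D = (10, 19)
3. A_x = 15/4  [line 20·x + 9·y + -333/2 = 0 ∩ |AE|² = 11413/144]
4. A_y = 61/6  [line 20·x + 9·y + -333/2 = 0 ∩ |AE|² = 11413/144]
   → A = (15/4, 61/6)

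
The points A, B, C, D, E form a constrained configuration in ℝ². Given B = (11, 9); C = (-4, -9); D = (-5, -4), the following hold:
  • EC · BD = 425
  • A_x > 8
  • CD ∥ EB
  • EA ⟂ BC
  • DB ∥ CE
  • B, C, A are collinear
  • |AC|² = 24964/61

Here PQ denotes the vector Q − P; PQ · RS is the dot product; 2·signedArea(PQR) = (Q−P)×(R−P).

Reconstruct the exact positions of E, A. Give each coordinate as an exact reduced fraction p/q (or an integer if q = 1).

A = (546/61, 399/61)
E = (12, 4)

1. E_x = 12  [CD ∥ EB ∩ DB ∥ CE]
2. E_y = 4  [CD ∥ EB ∩ DB ∥ CE]
   → E = (12, 4)
3. A_x = 546/61  [B, C, A are collinear ∩ EA ⟂ BC]
4. A_y = 399/61  [B, C, A are collinear ∩ EA ⟂ BC]
   → A = (546/61, 399/61)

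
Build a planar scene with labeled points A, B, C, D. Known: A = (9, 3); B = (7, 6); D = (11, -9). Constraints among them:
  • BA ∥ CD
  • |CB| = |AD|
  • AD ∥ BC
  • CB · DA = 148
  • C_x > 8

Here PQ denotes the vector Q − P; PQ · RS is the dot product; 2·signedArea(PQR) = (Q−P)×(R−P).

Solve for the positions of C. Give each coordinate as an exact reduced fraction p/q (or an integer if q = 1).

1. C_x = 9  [BA ∥ CD ∩ AD ∥ BC]
2. C_y = -6  [BA ∥ CD ∩ AD ∥ BC]
   → C = (9, -6)

C = (9, -6)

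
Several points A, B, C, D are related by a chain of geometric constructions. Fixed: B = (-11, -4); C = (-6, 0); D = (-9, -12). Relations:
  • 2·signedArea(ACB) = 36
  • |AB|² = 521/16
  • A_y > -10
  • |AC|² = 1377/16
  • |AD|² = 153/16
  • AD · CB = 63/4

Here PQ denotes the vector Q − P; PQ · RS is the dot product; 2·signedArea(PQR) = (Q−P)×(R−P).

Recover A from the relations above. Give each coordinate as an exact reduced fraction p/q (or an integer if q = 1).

1. A_x = -33/4  [AD · CB = 63/4 ∩ 2·signedArea(ACB) = 36]
2. A_y = -9  [AD · CB = 63/4 ∩ 2·signedArea(ACB) = 36]
   → A = (-33/4, -9)

A = (-33/4, -9)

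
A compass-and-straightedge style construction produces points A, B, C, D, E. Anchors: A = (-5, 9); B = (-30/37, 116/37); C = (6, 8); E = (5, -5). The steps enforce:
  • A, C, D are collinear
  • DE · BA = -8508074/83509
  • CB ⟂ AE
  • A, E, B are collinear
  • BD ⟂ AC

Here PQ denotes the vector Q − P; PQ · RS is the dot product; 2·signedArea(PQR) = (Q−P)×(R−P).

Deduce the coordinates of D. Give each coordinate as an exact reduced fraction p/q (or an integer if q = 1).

1. D_x = -714/2257  [A, C, D are collinear ∩ BD ⟂ AC]
2. D_y = 19352/2257  [A, C, D are collinear ∩ BD ⟂ AC]
   → D = (-714/2257, 19352/2257)

D = (-714/2257, 19352/2257)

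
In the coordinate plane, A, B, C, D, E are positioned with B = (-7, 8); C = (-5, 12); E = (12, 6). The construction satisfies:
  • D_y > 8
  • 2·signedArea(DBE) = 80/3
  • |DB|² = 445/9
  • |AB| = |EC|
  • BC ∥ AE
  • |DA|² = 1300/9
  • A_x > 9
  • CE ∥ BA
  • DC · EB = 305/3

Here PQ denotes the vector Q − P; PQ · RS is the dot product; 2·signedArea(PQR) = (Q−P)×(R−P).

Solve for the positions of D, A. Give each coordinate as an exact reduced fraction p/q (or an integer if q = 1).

A = (10, 2)
D = (0, 26/3)

1. D_x = 0  [2·signedArea(DBE) = 80/3 ∩ DC · EB = 305/3]
2. D_y = 26/3  [2·signedArea(DBE) = 80/3 ∩ DC · EB = 305/3]
   → D = (0, 26/3)
3. A_x = 10  [BC ∥ AE ∩ CE ∥ BA]
4. A_y = 2  [BC ∥ AE ∩ CE ∥ BA]
   → A = (10, 2)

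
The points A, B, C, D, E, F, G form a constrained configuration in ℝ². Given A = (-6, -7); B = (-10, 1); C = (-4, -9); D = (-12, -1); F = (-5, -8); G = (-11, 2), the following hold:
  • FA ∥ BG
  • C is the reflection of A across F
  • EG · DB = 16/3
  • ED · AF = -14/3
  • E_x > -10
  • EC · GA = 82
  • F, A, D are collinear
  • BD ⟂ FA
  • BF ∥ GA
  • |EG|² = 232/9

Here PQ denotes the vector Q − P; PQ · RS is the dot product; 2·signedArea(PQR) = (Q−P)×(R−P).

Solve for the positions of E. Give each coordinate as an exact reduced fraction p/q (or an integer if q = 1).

1. E_x = -9  [ED · AF = -14/3 ∩ EC · GA = 82]
2. E_y = -8/3  [ED · AF = -14/3 ∩ EC · GA = 82]
   → E = (-9, -8/3)

E = (-9, -8/3)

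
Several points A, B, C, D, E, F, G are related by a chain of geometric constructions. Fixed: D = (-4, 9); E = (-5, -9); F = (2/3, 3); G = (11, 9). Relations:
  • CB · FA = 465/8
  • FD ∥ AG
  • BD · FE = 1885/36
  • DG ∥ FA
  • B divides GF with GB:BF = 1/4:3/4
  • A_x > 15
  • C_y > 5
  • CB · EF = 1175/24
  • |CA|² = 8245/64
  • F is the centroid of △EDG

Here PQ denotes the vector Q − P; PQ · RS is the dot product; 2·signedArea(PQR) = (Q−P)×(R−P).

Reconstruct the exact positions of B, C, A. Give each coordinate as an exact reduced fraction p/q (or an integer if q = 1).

A = (47/3, 3)
B = (101/12, 15/2)
C = (109/24, 21/4)

1. B_x = 101/12  [B divides GF with GB:BF = 1/4:3/4]
2. B_y = 15/2  [B divides GF with GB:BF = 1/4:3/4]
   → B = (101/12, 15/2)
3. A_x = 47/3  [FD ∥ AG ∩ DG ∥ FA]
4. A_y = 3  [FD ∥ AG ∩ DG ∥ FA]
   → A = (47/3, 3)
5. C_x = 109/24  [CB · EF = 1175/24 ∩ CB · FA = 465/8]
6. C_y = 21/4  [CB · EF = 1175/24 ∩ CB · FA = 465/8]
   → C = (109/24, 21/4)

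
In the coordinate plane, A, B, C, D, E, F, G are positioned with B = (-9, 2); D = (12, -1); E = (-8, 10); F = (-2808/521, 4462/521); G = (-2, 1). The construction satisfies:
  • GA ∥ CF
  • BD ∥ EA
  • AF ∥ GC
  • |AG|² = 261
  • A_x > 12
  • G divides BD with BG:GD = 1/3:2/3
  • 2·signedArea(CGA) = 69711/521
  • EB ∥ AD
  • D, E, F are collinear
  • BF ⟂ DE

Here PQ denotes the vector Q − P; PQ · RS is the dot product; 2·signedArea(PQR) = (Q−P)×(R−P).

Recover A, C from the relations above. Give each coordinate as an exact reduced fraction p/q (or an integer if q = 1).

1. A_x = 13  [EB ∥ AD ∩ BD ∥ EA]
2. A_y = 7  [EB ∥ AD ∩ BD ∥ EA]
   → A = (13, 7)
3. C_x = -10623/521  [GA ∥ CF ∩ AF ∥ GC]
4. C_y = 1336/521  [GA ∥ CF ∩ AF ∥ GC]
   → C = (-10623/521, 1336/521)

A = (13, 7)
C = (-10623/521, 1336/521)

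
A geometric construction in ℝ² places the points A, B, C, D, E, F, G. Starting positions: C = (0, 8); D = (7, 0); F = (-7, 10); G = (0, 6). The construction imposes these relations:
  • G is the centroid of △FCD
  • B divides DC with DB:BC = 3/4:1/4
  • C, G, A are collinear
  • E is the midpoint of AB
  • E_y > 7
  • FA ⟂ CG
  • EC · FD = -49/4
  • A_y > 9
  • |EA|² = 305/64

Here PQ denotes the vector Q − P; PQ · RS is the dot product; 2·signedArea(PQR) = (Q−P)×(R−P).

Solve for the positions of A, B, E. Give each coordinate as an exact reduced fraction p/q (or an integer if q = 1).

A = (0, 10)
B = (7/4, 6)
E = (7/8, 8)

1. A_x = 0  [C, G, A are collinear ∩ FA ⟂ CG]
2. A_y = 10  [C, G, A are collinear ∩ FA ⟂ CG]
   → A = (0, 10)
3. B_x = 7/4  [B divides DC with DB:BC = 3/4:1/4]
4. B_y = 6  [B divides DC with DB:BC = 3/4:1/4]
   → B = (7/4, 6)
5. E_x = 7/8  [E is the midpoint of AB]
6. E_y = 8  [E is the midpoint of AB]
   → E = (7/8, 8)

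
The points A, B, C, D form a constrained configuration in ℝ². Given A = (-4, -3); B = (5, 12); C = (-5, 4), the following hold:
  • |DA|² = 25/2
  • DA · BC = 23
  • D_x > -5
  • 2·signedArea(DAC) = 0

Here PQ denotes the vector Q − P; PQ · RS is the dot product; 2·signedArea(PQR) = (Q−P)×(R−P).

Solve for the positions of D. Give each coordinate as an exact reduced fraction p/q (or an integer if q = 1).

D = (-9/2, 1/2)

1. D_x = -9/2  [2·signedArea(DAC) = 0 ∩ DA · BC = 23]
2. D_y = 1/2  [2·signedArea(DAC) = 0 ∩ DA · BC = 23]
   → D = (-9/2, 1/2)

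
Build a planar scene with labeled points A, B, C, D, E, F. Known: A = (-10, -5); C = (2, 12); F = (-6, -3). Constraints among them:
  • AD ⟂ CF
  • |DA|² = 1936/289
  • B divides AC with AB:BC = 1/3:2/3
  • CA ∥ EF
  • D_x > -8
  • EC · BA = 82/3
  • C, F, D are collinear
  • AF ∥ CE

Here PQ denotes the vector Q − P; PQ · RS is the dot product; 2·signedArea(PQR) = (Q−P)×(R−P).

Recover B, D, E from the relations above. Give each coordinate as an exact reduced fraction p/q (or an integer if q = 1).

B = (-6, 2/3)
D = (-2230/289, -1797/289)
E = (6, 14)

1. B_x = -6  [B divides AC with AB:BC = 1/3:2/3]
2. B_y = 2/3  [B divides AC with AB:BC = 1/3:2/3]
   → B = (-6, 2/3)
3. D_x = -2230/289  [C, F, D are collinear ∩ AD ⟂ CF]
4. D_y = -1797/289  [C, F, D are collinear ∩ AD ⟂ CF]
   → D = (-2230/289, -1797/289)
5. E_x = 6  [CA ∥ EF ∩ AF ∥ CE]
6. E_y = 14  [CA ∥ EF ∩ AF ∥ CE]
   → E = (6, 14)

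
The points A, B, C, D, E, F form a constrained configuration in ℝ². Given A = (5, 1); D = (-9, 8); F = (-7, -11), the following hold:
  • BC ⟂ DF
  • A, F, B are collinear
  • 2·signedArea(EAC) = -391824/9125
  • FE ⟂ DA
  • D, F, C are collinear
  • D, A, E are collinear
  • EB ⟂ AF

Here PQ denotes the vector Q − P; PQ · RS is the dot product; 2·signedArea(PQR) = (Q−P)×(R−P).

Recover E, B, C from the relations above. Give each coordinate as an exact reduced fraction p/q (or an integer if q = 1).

1. E_x = 1/5  [D, A, E are collinear ∩ FE ⟂ DA]
2. E_y = 17/5  [D, A, E are collinear ∩ FE ⟂ DA]
   → E = (1/5, 17/5)
3. B_x = 19/5  [A, F, B are collinear ∩ EB ⟂ AF]
4. B_y = -1/5  [A, F, B are collinear ∩ EB ⟂ AF]
   → B = (19/5, -1/5)
5. C_x = -14611/1825  [D, F, C are collinear ∩ BC ⟂ DF]
6. C_y = -2633/1825  [D, F, C are collinear ∩ BC ⟂ DF]
   → C = (-14611/1825, -2633/1825)

B = (19/5, -1/5)
C = (-14611/1825, -2633/1825)
E = (1/5, 17/5)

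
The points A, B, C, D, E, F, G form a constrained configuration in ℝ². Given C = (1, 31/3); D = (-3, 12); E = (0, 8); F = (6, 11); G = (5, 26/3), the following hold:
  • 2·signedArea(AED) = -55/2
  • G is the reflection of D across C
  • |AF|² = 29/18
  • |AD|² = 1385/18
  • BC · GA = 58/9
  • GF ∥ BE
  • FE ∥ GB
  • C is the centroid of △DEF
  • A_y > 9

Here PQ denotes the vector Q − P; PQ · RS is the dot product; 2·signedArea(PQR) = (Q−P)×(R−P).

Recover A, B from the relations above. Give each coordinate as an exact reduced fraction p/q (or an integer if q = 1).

1. B_x = -1  [GF ∥ BE ∩ FE ∥ GB]
2. B_y = 17/3  [GF ∥ BE ∩ FE ∥ GB]
   → B = (-1, 17/3)
3. A_x = 11/2  [2·signedArea(AED) = -55/2 ∩ BC · GA = 58/9]
4. A_y = 59/6  [2·signedArea(AED) = -55/2 ∩ BC · GA = 58/9]
   → A = (11/2, 59/6)

A = (11/2, 59/6)
B = (-1, 17/3)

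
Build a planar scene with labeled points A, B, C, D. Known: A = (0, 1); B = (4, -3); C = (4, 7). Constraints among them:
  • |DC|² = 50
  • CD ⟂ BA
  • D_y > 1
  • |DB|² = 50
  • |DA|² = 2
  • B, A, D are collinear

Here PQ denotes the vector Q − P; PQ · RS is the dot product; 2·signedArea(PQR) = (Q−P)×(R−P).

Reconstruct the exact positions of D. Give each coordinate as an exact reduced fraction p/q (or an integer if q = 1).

1. D_x = -1  [B, A, D are collinear ∩ CD ⟂ BA]
2. D_y = 2  [B, A, D are collinear ∩ CD ⟂ BA]
   → D = (-1, 2)

D = (-1, 2)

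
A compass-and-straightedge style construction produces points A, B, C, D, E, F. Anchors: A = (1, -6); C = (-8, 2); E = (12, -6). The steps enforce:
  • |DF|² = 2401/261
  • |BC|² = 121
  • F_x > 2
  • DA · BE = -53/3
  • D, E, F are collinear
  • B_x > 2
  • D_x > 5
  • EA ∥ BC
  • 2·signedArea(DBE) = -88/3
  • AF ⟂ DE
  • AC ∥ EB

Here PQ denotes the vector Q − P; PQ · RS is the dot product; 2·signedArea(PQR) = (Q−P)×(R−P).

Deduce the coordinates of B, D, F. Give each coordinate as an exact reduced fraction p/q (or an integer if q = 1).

B = (3, 2)
D = (16/3, -10/3)
F = (73/29, -64/29)

1. B_x = 3  [EA ∥ BC ∩ AC ∥ EB]
2. B_y = 2  [EA ∥ BC ∩ AC ∥ EB]
   → B = (3, 2)
3. D_x = 16/3  [DA · BE = -53/3 ∩ 2·signedArea(DBE) = -88/3]
4. D_y = -10/3  [DA · BE = -53/3 ∩ 2·signedArea(DBE) = -88/3]
   → D = (16/3, -10/3)
5. F_x = 73/29  [D, E, F are collinear ∩ AF ⟂ DE]
6. F_y = -64/29  [D, E, F are collinear ∩ AF ⟂ DE]
   → F = (73/29, -64/29)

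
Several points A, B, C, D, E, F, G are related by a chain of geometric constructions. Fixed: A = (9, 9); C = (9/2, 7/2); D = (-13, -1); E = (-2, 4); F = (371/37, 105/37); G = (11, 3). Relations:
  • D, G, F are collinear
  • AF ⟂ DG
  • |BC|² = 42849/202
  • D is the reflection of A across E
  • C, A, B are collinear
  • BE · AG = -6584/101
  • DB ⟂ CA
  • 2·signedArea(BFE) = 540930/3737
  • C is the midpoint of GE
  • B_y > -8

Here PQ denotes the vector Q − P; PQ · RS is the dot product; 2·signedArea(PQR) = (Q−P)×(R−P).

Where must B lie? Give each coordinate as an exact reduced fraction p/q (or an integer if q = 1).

1. B_x = -477/101  [C, A, B are collinear ∩ DB ⟂ CA]
2. B_y = -785/101  [C, A, B are collinear ∩ DB ⟂ CA]
   → B = (-477/101, -785/101)

B = (-477/101, -785/101)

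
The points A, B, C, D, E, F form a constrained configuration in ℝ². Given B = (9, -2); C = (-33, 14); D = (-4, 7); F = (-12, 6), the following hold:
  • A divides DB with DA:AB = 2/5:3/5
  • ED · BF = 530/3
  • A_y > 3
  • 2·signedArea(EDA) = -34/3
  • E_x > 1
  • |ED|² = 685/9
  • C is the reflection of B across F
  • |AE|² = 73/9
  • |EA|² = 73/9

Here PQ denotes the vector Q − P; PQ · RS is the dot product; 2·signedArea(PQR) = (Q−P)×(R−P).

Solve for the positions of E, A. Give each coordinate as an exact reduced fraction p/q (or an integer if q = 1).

A = (6/5, 17/5)
E = (2, 2/3)

1. A_x = 6/5  [A divides DB with DA:AB = 2/5:3/5]
2. A_y = 17/5  [A divides DB with DA:AB = 2/5:3/5]
   → A = (6/5, 17/5)
3. E_x = 2  [ED · BF = 530/3 ∩ 2·signedArea(EDA) = -34/3]
4. E_y = 2/3  [ED · BF = 530/3 ∩ 2·signedArea(EDA) = -34/3]
   → E = (2, 2/3)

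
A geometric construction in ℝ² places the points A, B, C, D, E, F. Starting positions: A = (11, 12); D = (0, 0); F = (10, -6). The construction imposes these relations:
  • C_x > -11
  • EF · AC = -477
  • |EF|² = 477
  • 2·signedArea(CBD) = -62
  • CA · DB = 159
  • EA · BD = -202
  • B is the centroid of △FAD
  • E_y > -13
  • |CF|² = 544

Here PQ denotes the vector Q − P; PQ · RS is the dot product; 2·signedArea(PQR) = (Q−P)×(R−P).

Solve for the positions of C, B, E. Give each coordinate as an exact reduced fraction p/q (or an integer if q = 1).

1. B_x = 7  [B is the centroid of △FAD]
2. B_y = 2  [B is the centroid of △FAD]
   → B = (7, 2)
3. E_x = -11  [line 7·x + 2·y + 101 = 0 ∩ |EF|² = 477]
4. E_y = -12  [line 7·x + 2·y + 101 = 0 ∩ |EF|² = 477]
   → E = (-11, -12)
5. C_x = -10  [CA · DB = 159 ∩ 2·signedArea(CBD) = -62]
6. C_y = 6  [CA · DB = 159 ∩ 2·signedArea(CBD) = -62]
   → C = (-10, 6)

B = (7, 2)
C = (-10, 6)
E = (-11, -12)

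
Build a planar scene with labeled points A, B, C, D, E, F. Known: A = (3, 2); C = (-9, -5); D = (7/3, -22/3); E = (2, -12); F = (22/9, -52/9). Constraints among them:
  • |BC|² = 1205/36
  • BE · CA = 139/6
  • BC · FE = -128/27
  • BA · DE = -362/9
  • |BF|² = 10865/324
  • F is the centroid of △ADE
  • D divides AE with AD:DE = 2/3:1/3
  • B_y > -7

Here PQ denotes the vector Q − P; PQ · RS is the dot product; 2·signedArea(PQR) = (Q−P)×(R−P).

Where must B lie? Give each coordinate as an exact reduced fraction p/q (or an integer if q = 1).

B = (-10/3, -37/6)

1. B_x = -10/3  [BC · FE = -128/27 ∩ BE · CA = 139/6]
2. B_y = -37/6  [BC · FE = -128/27 ∩ BE · CA = 139/6]
   → B = (-10/3, -37/6)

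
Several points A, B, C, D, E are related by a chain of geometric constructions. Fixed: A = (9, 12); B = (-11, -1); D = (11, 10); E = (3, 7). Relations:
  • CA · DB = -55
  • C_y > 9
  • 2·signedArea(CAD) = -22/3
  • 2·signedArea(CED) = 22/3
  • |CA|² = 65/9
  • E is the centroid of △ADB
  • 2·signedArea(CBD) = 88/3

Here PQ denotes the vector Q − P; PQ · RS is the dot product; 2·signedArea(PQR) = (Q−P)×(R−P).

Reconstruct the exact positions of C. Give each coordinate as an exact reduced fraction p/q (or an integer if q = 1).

1. C_x = 23/3  [2·signedArea(CAD) = -22/3 ∩ 2·signedArea(CBD) = 88/3]
2. C_y = 29/3  [2·signedArea(CAD) = -22/3 ∩ 2·signedArea(CBD) = 88/3]
   → C = (23/3, 29/3)

C = (23/3, 29/3)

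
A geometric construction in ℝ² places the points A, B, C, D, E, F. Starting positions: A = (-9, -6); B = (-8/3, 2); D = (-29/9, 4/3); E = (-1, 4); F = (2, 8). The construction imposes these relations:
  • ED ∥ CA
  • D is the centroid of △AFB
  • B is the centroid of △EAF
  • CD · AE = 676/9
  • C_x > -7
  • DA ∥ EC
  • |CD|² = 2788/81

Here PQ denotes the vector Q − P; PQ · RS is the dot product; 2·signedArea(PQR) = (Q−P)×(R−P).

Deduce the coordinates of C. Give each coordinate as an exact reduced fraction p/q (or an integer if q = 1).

1. C_x = -61/9  [ED ∥ CA ∩ DA ∥ EC]
2. C_y = -10/3  [ED ∥ CA ∩ DA ∥ EC]
   → C = (-61/9, -10/3)

C = (-61/9, -10/3)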